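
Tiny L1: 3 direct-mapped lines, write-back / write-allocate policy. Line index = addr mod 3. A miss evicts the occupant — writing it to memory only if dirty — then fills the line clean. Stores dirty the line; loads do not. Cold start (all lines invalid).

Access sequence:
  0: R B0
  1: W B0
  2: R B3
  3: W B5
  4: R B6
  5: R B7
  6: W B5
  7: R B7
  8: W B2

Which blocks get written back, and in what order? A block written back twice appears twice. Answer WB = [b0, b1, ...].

  0 | R B0 → L0 miss [-]
  1 | W B0 → L0 hit [D]
  2 | R B3 → L0 miss wb→B0 [-]
  3 | W B5 → L2 miss [D]
  4 | R B6 → L0 miss [-]
  5 | R B7 → L1 miss [-]
  6 | W B5 → L2 hit [D]
  7 | R B7 → L1 hit [-]
  8 | W B2 → L2 miss wb→B5 [D]

WB = [0, 5]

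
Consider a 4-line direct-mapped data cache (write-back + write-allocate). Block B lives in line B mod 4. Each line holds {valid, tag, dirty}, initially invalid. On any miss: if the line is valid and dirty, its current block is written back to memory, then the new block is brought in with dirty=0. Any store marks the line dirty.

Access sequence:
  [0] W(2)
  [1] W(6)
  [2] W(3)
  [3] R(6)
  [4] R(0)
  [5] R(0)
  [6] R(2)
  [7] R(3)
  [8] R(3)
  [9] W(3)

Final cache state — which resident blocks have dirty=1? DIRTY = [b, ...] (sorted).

  0 | W B2 → L2 miss [D]
  1 | W B6 → L2 miss wb→B2 [D]
  2 | W B3 → L3 miss [D]
  3 | R B6 → L2 hit [D]
  4 | R B0 → L0 miss [-]
  5 | R B0 → L0 hit [-]
  6 | R B2 → L2 miss wb→B6 [-]
  7 | R B3 → L3 hit [D]
  8 | R B3 → L3 hit [D]
  9 | W B3 → L3 hit [D]

DIRTY = [3]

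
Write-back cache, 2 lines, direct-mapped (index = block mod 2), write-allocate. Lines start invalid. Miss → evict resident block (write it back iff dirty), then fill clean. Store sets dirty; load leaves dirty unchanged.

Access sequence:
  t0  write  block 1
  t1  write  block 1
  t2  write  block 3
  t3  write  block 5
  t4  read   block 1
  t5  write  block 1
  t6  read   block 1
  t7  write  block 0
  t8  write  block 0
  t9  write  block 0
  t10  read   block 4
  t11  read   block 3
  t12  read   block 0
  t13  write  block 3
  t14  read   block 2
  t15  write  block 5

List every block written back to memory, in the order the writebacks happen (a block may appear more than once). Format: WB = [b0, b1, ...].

0: W B1 -> L1 miss  d=D]
1: W B1 -> L1 hit  d=D]
2: W B3 -> L1 miss wb->B1  d=D]
3: W B5 -> L1 miss wb->B3  d=D]
4: R B1 -> L1 miss wb->B5  d=-]
5: W B1 -> L1 hit  d=D]
6: R B1 -> L1 hit  d=D]
7: W B0 -> L0 miss  d=D]
8: W B0 -> L0 hit  d=D]
9: W B0 -> L0 hit  d=D]
10: R B4 -> L0 miss wb->B0  d=-]
11: R B3 -> L1 miss wb->B1  d=-]
12: R B0 -> L0 miss  d=-]
13: W B3 -> L1 hit  d=D]
14: R B2 -> L0 miss  d=-]
15: W B5 -> L1 miss wb->B3  d=D]

WB = [1, 3, 5, 0, 1, 3]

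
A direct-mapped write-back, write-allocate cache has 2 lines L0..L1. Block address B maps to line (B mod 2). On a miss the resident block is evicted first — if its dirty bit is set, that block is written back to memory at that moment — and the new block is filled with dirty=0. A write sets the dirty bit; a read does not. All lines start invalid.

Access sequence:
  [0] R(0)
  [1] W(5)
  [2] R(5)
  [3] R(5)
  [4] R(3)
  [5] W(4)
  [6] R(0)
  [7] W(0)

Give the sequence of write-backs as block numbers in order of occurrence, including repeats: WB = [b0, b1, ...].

WB = [5, 4]

0: R B0 -> L0 miss  d=-]
1: W B5 -> L1 miss  d=D]
2: R B5 -> L1 hit  d=D]
3: R B5 -> L1 hit  d=D]
4: R B3 -> L1 miss wb->B5  d=-]
5: W B4 -> L0 miss  d=D]
6: R B0 -> L0 miss wb->B4  d=-]
7: W B0 -> L0 hit  d=D]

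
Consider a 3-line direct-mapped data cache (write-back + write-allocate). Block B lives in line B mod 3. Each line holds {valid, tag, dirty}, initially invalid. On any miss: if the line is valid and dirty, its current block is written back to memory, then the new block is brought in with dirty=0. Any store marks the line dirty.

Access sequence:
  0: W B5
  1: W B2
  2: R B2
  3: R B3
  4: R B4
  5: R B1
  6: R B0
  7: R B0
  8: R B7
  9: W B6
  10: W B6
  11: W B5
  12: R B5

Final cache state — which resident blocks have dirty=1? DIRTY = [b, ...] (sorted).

0: W B5 -> L2 miss  d=D]
1: W B2 -> L2 miss wb->B5  d=D]
2: R B2 -> L2 hit  d=D]
3: R B3 -> L0 miss  d=-]
4: R B4 -> L1 miss  d=-]
5: R B1 -> L1 miss  d=-]
6: R B0 -> L0 miss  d=-]
7: R B0 -> L0 hit  d=-]
8: R B7 -> L1 miss  d=-]
9: W B6 -> L0 miss  d=D]
10: W B6 -> L0 hit  d=D]
11: W B5 -> L2 miss wb->B2  d=D]
12: R B5 -> L2 hit  d=D]

DIRTY = [5, 6]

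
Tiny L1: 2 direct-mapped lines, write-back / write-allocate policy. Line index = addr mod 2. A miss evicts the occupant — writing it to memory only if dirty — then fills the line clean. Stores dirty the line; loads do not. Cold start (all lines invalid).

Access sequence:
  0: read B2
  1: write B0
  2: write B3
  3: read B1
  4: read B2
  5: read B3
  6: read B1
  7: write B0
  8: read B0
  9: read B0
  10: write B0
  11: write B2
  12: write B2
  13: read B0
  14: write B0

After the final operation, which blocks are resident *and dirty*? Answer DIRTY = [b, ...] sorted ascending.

0: R B2 -> L0 miss  d=-]
1: W B0 -> L0 miss  d=D]
2: W B3 -> L1 miss  d=D]
3: R B1 -> L1 miss wb->B3  d=-]
4: R B2 -> L0 miss wb->B0  d=-]
5: R B3 -> L1 miss  d=-]
6: R B1 -> L1 miss  d=-]
7: W B0 -> L0 miss  d=D]
8: R B0 -> L0 hit  d=D]
9: R B0 -> L0 hit  d=D]
10: W B0 -> L0 hit  d=D]
11: W B2 -> L0 miss wb->B0  d=D]
12: W B2 -> L0 hit  d=D]
13: R B0 -> L0 miss wb->B2  d=-]
14: W B0 -> L0 hit  d=D]

DIRTY = [0]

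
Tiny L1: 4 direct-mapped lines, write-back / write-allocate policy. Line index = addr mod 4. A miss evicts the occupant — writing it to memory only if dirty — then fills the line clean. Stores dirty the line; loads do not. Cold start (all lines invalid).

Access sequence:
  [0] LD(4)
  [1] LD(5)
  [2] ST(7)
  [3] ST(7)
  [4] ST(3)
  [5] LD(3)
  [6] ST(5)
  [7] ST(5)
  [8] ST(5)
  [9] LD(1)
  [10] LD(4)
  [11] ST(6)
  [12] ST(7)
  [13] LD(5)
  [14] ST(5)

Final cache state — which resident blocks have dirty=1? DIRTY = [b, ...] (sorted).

0: R B4 → L0 miss [-]
1: R B5 → L1 miss [-]
2: W B7 → L3 miss [D]
3: W B7 → L3 hit [D]
4: W B3 → L3 miss wb→B7 [D]
5: R B3 → L3 hit [D]
6: W B5 → L1 hit [D]
7: W B5 → L1 hit [D]
8: W B5 → L1 hit [D]
9: R B1 → L1 miss wb→B5 [-]
10: R B4 → L0 hit [-]
11: W B6 → L2 miss [D]
12: W B7 → L3 miss wb→B3 [D]
13: R B5 → L1 miss [-]
14: W B5 → L1 hit [D]

DIRTY = [5, 6, 7]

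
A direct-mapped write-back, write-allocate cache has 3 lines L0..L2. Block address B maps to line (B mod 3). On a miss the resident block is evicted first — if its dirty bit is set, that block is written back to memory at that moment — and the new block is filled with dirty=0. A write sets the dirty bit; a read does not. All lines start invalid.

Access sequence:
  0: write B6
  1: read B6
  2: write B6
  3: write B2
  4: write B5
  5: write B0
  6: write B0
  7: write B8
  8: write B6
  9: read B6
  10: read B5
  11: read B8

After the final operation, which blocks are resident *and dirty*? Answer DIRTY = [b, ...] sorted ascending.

DIRTY = [6]

  0 | W B6 → L0 miss [D]
  1 | R B6 → L0 hit [D]
  2 | W B6 → L0 hit [D]
  3 | W B2 → L2 miss [D]
  4 | W B5 → L2 miss wb→B2 [D]
  5 | W B0 → L0 miss wb→B6 [D]
  6 | W B0 → L0 hit [D]
  7 | W B8 → L2 miss wb→B5 [D]
  8 | W B6 → L0 miss wb→B0 [D]
  9 | R B6 → L0 hit [D]
  10 | R B5 → L2 miss wb→B8 [-]
  11 | R B8 → L2 miss [-]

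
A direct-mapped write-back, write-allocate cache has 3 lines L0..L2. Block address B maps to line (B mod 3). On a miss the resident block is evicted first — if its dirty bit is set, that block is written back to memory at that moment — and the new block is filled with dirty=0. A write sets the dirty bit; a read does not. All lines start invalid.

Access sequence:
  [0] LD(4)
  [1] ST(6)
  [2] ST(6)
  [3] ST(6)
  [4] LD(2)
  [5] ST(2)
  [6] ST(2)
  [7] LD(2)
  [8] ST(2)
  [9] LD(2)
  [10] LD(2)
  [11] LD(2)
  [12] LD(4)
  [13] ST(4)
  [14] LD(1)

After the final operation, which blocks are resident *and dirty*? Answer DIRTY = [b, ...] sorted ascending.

DIRTY = [2, 6]

0: R B4 → L1 miss [-]
1: W B6 → L0 miss [D]
2: W B6 → L0 hit [D]
3: W B6 → L0 hit [D]
4: R B2 → L2 miss [-]
5: W B2 → L2 hit [D]
6: W B2 → L2 hit [D]
7: R B2 → L2 hit [D]
8: W B2 → L2 hit [D]
9: R B2 → L2 hit [D]
10: R B2 → L2 hit [D]
11: R B2 → L2 hit [D]
12: R B4 → L1 hit [-]
13: W B4 → L1 hit [D]
14: R B1 → L1 miss wb→B4 [-]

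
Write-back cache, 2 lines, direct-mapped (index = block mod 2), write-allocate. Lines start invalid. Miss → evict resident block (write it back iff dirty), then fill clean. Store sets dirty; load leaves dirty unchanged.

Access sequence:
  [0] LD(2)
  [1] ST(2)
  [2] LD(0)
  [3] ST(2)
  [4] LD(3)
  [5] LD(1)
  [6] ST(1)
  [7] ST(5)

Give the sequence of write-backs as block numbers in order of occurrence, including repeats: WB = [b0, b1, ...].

0: R B2 → L0 miss [-]
1: W B2 → L0 hit [D]
2: R B0 → L0 miss wb→B2 [-]
3: W B2 → L0 miss [D]
4: R B3 → L1 miss [-]
5: R B1 → L1 miss [-]
6: W B1 → L1 hit [D]
7: W B5 → L1 miss wb→B1 [D]

WB = [2, 1]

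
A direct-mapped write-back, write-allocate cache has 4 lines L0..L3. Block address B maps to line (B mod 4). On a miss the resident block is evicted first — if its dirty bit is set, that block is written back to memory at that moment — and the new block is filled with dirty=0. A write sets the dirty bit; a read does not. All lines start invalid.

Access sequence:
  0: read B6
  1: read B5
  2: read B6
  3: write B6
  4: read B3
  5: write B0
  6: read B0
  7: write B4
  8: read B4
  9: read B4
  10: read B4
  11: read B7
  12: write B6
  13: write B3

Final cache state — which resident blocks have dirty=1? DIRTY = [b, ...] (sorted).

DIRTY = [3, 4, 6]

0: R B6 → L2 miss [-]
1: R B5 → L1 miss [-]
2: R B6 → L2 hit [-]
3: W B6 → L2 hit [D]
4: R B3 → L3 miss [-]
5: W B0 → L0 miss [D]
6: R B0 → L0 hit [D]
7: W B4 → L0 miss wb→B0 [D]
8: R B4 → L0 hit [D]
9: R B4 → L0 hit [D]
10: R B4 → L0 hit [D]
11: R B7 → L3 miss [-]
12: W B6 → L2 hit [D]
13: W B3 → L3 miss [D]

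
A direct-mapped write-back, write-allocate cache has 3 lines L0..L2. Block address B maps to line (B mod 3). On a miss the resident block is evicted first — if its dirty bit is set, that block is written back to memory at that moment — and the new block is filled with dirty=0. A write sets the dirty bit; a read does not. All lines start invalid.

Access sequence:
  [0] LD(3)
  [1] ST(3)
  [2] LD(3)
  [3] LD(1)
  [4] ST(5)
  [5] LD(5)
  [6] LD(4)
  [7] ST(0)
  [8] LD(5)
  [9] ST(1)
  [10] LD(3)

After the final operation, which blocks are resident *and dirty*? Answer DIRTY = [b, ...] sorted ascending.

DIRTY = [1, 5]

0: R B3 → L0 miss [-]
1: W B3 → L0 hit [D]
2: R B3 → L0 hit [D]
3: R B1 → L1 miss [-]
4: W B5 → L2 miss [D]
5: R B5 → L2 hit [D]
6: R B4 → L1 miss [-]
7: W B0 → L0 miss wb→B3 [D]
8: R B5 → L2 hit [D]
9: W B1 → L1 miss [D]
10: R B3 → L0 miss wb→B0 [-]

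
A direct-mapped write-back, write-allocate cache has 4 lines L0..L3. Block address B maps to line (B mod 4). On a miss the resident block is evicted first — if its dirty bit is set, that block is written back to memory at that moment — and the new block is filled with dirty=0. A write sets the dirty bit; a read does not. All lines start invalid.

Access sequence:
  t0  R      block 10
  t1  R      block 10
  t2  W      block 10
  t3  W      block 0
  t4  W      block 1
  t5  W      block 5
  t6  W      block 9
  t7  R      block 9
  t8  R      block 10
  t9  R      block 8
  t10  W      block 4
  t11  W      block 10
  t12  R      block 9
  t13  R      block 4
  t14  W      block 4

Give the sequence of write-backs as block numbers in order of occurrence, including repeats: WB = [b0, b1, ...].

WB = [1, 5, 0]

  0 | R B10 → L2 miss [-]
  1 | R B10 → L2 hit [-]
  2 | W B10 → L2 hit [D]
  3 | W B0 → L0 miss [D]
  4 | W B1 → L1 miss [D]
  5 | W B5 → L1 miss wb→B1 [D]
  6 | W B9 → L1 miss wb→B5 [D]
  7 | R B9 → L1 hit [D]
  8 | R B10 → L2 hit [D]
  9 | R B8 → L0 miss wb→B0 [-]
  10 | W B4 → L0 miss [D]
  11 | W B10 → L2 hit [D]
  12 | R B9 → L1 hit [D]
  13 | R B4 → L0 hit [D]
  14 | W B4 → L0 hit [D]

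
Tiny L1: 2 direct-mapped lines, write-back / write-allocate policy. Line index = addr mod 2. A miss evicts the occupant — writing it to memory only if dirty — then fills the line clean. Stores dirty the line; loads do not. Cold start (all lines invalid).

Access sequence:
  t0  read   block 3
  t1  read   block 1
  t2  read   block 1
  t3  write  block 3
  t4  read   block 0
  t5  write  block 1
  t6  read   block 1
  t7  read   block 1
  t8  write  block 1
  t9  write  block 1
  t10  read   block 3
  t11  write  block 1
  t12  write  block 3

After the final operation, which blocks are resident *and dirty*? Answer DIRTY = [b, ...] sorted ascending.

DIRTY = [3]

0: R B3 → L1 miss [-]
1: R B1 → L1 miss [-]
2: R B1 → L1 hit [-]
3: W B3 → L1 miss [D]
4: R B0 → L0 miss [-]
5: W B1 → L1 miss wb→B3 [D]
6: R B1 → L1 hit [D]
7: R B1 → L1 hit [D]
8: W B1 → L1 hit [D]
9: W B1 → L1 hit [D]
10: R B3 → L1 miss wb→B1 [-]
11: W B1 → L1 miss [D]
12: W B3 → L1 miss wb→B1 [D]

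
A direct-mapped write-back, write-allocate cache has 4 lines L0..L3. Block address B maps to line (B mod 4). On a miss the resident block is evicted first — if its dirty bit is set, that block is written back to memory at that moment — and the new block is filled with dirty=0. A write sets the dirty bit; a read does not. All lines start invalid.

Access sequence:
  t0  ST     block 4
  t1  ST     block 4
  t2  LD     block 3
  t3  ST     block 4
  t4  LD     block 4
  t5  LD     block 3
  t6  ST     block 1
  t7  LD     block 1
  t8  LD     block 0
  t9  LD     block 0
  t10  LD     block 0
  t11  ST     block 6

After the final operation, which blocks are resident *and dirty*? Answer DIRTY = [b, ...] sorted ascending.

DIRTY = [1, 6]

0: W B4 → L0 miss [D]
1: W B4 → L0 hit [D]
2: R B3 → L3 miss [-]
3: W B4 → L0 hit [D]
4: R B4 → L0 hit [D]
5: R B3 → L3 hit [-]
6: W B1 → L1 miss [D]
7: R B1 → L1 hit [D]
8: R B0 → L0 miss wb→B4 [-]
9: R B0 → L0 hit [-]
10: R B0 → L0 hit [-]
11: W B6 → L2 miss [D]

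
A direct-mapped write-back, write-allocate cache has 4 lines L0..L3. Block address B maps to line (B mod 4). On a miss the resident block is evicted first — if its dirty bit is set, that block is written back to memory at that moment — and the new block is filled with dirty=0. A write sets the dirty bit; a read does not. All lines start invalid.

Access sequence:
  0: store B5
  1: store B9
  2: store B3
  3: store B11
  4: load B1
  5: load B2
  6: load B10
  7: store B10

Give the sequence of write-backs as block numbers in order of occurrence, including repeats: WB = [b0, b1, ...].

  0 | W B5 → L1 miss [D]
  1 | W B9 → L1 miss wb→B5 [D]
  2 | W B3 → L3 miss [D]
  3 | W B11 → L3 miss wb→B3 [D]
  4 | R B1 → L1 miss wb→B9 [-]
  5 | R B2 → L2 miss [-]
  6 | R B10 → L2 miss [-]
  7 | W B10 → L2 hit [D]

WB = [5, 3, 9]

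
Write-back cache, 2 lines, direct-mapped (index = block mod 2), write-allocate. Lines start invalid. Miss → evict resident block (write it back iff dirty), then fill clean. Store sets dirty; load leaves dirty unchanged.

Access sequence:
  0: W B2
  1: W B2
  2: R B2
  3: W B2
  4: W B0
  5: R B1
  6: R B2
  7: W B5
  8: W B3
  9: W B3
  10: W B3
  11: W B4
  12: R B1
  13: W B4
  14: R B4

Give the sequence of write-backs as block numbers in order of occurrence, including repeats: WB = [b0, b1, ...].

0: W B2 → L0 miss [D]
1: W B2 → L0 hit [D]
2: R B2 → L0 hit [D]
3: W B2 → L0 hit [D]
4: W B0 → L0 miss wb→B2 [D]
5: R B1 → L1 miss [-]
6: R B2 → L0 miss wb→B0 [-]
7: W B5 → L1 miss [D]
8: W B3 → L1 miss wb→B5 [D]
9: W B3 → L1 hit [D]
10: W B3 → L1 hit [D]
11: W B4 → L0 miss [D]
12: R B1 → L1 miss wb→B3 [-]
13: W B4 → L0 hit [D]
14: R B4 → L0 hit [D]

WB = [2, 0, 5, 3]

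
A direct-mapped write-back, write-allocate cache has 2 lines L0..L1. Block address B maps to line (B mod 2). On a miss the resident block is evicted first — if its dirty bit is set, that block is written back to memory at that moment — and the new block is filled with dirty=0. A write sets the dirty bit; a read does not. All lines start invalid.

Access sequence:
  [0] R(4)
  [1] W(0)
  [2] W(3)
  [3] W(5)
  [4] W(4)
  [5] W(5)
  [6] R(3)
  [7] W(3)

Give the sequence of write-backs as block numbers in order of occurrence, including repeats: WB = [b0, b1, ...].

0: R B4 → L0 miss [-]
1: W B0 → L0 miss [D]
2: W B3 → L1 miss [D]
3: W B5 → L1 miss wb→B3 [D]
4: W B4 → L0 miss wb→B0 [D]
5: W B5 → L1 hit [D]
6: R B3 → L1 miss wb→B5 [-]
7: W B3 → L1 hit [D]

WB = [3, 0, 5]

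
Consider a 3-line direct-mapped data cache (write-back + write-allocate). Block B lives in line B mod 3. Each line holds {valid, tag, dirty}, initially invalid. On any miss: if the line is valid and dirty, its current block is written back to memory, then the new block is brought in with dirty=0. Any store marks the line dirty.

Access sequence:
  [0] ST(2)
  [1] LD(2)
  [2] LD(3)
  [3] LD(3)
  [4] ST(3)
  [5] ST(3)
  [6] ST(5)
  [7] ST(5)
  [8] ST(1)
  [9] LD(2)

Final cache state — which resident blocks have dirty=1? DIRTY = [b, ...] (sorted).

0: W B2 → L2 miss [D]
1: R B2 → L2 hit [D]
2: R B3 → L0 miss [-]
3: R B3 → L0 hit [-]
4: W B3 → L0 hit [D]
5: W B3 → L0 hit [D]
6: W B5 → L2 miss wb→B2 [D]
7: W B5 → L2 hit [D]
8: W B1 → L1 miss [D]
9: R B2 → L2 miss wb→B5 [-]

DIRTY = [1, 3]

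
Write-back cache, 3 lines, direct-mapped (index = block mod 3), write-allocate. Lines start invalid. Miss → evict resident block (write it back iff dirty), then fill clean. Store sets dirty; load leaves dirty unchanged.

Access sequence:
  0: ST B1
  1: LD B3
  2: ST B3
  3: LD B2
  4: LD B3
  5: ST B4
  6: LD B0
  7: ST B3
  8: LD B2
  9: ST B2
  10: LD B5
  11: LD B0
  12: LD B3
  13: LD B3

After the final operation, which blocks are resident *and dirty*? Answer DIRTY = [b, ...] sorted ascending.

DIRTY = [4]

0: W B1 → L1 miss [D]
1: R B3 → L0 miss [-]
2: W B3 → L0 hit [D]
3: R B2 → L2 miss [-]
4: R B3 → L0 hit [D]
5: W B4 → L1 miss wb→B1 [D]
6: R B0 → L0 miss wb→B3 [-]
7: W B3 → L0 miss [D]
8: R B2 → L2 hit [-]
9: W B2 → L2 hit [D]
10: R B5 → L2 miss wb→B2 [-]
11: R B0 → L0 miss wb→B3 [-]
12: R B3 → L0 miss [-]
13: R B3 → L0 hit [-]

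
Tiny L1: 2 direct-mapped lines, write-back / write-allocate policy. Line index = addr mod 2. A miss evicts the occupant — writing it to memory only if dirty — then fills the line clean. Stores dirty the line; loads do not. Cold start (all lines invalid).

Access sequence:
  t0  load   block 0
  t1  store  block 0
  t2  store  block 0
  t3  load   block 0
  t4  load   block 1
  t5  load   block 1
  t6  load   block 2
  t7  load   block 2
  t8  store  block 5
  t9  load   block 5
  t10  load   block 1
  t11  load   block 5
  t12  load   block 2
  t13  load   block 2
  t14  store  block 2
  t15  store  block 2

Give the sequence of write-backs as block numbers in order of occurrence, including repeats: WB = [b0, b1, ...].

WB = [0, 5]

0: R B0 → L0 miss [-]
1: W B0 → L0 hit [D]
2: W B0 → L0 hit [D]
3: R B0 → L0 hit [D]
4: R B1 → L1 miss [-]
5: R B1 → L1 hit [-]
6: R B2 → L0 miss wb→B0 [-]
7: R B2 → L0 hit [-]
8: W B5 → L1 miss [D]
9: R B5 → L1 hit [D]
10: R B1 → L1 miss wb→B5 [-]
11: R B5 → L1 miss [-]
12: R B2 → L0 hit [-]
13: R B2 → L0 hit [-]
14: W B2 → L0 hit [D]
15: W B2 → L0 hit [D]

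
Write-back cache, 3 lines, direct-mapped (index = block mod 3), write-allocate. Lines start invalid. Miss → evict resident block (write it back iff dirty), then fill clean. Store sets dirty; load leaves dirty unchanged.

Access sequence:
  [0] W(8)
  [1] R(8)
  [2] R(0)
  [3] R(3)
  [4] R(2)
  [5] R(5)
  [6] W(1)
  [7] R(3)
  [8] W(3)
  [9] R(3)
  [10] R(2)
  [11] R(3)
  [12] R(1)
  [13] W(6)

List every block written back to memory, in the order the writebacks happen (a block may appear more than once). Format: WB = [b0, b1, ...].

WB = [8, 3]

0: W B8 -> L2 miss  d=D]
1: R B8 -> L2 hit  d=D]
2: R B0 -> L0 miss  d=-]
3: R B3 -> L0 miss  d=-]
4: R B2 -> L2 miss wb->B8  d=-]
5: R B5 -> L2 miss  d=-]
6: W B1 -> L1 miss  d=D]
7: R B3 -> L0 hit  d=-]
8: W B3 -> L0 hit  d=D]
9: R B3 -> L0 hit  d=D]
10: R B2 -> L2 miss  d=-]
11: R B3 -> L0 hit  d=D]
12: R B1 -> L1 hit  d=D]
13: W B6 -> L0 miss wb->B3  d=D]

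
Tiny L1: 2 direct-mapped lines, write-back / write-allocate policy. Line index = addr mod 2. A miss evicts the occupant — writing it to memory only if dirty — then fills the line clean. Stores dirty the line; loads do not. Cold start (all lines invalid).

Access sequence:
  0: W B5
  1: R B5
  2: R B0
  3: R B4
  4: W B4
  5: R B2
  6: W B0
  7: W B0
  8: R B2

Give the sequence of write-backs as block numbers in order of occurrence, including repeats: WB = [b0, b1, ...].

WB = [4, 0]

0: W B5 → L1 miss [D]
1: R B5 → L1 hit [D]
2: R B0 → L0 miss [-]
3: R B4 → L0 miss [-]
4: W B4 → L0 hit [D]
5: R B2 → L0 miss wb→B4 [-]
6: W B0 → L0 miss [D]
7: W B0 → L0 hit [D]
8: R B2 → L0 miss wb→B0 [-]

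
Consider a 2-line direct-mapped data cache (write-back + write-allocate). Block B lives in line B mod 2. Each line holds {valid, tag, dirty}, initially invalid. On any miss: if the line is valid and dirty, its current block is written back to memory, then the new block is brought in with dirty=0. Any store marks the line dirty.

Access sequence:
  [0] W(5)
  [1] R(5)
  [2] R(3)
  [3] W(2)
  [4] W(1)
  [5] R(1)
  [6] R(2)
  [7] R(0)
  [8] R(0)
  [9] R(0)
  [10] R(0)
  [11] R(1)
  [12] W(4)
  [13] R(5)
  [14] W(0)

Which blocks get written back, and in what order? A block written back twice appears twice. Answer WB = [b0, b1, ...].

WB = [5, 2, 1, 4]

  0 | W B5 → L1 miss [D]
  1 | R B5 → L1 hit [D]
  2 | R B3 → L1 miss wb→B5 [-]
  3 | W B2 → L0 miss [D]
  4 | W B1 → L1 miss [D]
  5 | R B1 → L1 hit [D]
  6 | R B2 → L0 hit [D]
  7 | R B0 → L0 miss wb→B2 [-]
  8 | R B0 → L0 hit [-]
  9 | R B0 → L0 hit [-]
  10 | R B0 → L0 hit [-]
  11 | R B1 → L1 hit [D]
  12 | W B4 → L0 miss [D]
  13 | R B5 → L1 miss wb→B1 [-]
  14 | W B0 → L0 miss wb→B4 [D]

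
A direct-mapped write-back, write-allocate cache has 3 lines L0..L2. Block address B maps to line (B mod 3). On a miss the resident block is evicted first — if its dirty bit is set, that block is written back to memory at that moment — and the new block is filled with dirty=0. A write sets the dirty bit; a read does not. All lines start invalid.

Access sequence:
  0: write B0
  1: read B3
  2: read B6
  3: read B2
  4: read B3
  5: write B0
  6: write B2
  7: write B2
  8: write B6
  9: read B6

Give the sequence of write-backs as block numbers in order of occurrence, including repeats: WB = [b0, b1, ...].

WB = [0, 0]

0: W B0 -> L0 miss  d=D]
1: R B3 -> L0 miss wb->B0  d=-]
2: R B6 -> L0 miss  d=-]
3: R B2 -> L2 miss  d=-]
4: R B3 -> L0 miss  d=-]
5: W B0 -> L0 miss  d=D]
6: W B2 -> L2 hit  d=D]
7: W B2 -> L2 hit  d=D]
8: W B6 -> L0 miss wb->B0  d=D]
9: R B6 -> L0 hit  d=D]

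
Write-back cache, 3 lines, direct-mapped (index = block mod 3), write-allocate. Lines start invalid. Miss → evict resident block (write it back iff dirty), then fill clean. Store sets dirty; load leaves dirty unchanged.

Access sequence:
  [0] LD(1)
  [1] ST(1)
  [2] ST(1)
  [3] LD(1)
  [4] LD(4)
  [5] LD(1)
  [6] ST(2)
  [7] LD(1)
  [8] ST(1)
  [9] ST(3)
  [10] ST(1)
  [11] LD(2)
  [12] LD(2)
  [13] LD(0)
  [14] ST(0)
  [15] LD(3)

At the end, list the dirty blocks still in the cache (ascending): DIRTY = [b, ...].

DIRTY = [1, 2]

0: R B1 → L1 miss [-]
1: W B1 → L1 hit [D]
2: W B1 → L1 hit [D]
3: R B1 → L1 hit [D]
4: R B4 → L1 miss wb→B1 [-]
5: R B1 → L1 miss [-]
6: W B2 → L2 miss [D]
7: R B1 → L1 hit [-]
8: W B1 → L1 hit [D]
9: W B3 → L0 miss [D]
10: W B1 → L1 hit [D]
11: R B2 → L2 hit [D]
12: R B2 → L2 hit [D]
13: R B0 → L0 miss wb→B3 [-]
14: W B0 → L0 hit [D]
15: R B3 → L0 miss wb→B0 [-]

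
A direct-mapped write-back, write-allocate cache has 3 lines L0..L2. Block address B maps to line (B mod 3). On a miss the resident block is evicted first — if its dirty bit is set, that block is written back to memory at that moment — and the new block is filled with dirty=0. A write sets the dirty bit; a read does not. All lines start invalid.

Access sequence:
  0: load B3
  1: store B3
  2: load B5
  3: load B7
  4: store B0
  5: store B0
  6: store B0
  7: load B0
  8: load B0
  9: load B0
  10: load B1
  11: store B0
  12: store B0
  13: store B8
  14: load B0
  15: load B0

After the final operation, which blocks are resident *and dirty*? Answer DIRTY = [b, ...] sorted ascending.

0: R B3 -> L0 miss  d=-]
1: W B3 -> L0 hit  d=D]
2: R B5 -> L2 miss  d=-]
3: R B7 -> L1 miss  d=-]
4: W B0 -> L0 miss wb->B3  d=D]
5: W B0 -> L0 hit  d=D]
6: W B0 -> L0 hit  d=D]
7: R B0 -> L0 hit  d=D]
8: R B0 -> L0 hit  d=D]
9: R B0 -> L0 hit  d=D]
10: R B1 -> L1 miss  d=-]
11: W B0 -> L0 hit  d=D]
12: W B0 -> L0 hit  d=D]
13: W B8 -> L2 miss  d=D]
14: R B0 -> L0 hit  d=D]
15: R B0 -> L0 hit  d=D]

DIRTY = [0, 8]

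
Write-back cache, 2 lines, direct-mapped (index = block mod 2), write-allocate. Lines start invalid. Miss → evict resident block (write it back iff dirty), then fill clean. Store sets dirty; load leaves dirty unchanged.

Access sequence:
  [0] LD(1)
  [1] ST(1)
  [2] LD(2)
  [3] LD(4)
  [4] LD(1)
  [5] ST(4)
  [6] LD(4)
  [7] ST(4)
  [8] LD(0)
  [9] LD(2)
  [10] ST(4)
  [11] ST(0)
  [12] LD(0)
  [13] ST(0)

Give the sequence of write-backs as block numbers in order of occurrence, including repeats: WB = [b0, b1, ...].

WB = [4, 4]

  0 | R B1 → L1 miss [-]
  1 | W B1 → L1 hit [D]
  2 | R B2 → L0 miss [-]
  3 | R B4 → L0 miss [-]
  4 | R B1 → L1 hit [D]
  5 | W B4 → L0 hit [D]
  6 | R B4 → L0 hit [D]
  7 | W B4 → L0 hit [D]
  8 | R B0 → L0 miss wb→B4 [-]
  9 | R B2 → L0 miss [-]
  10 | W B4 → L0 miss [D]
  11 | W B0 → L0 miss wb→B4 [D]
  12 | R B0 → L0 hit [D]
  13 | W B0 → L0 hit [D]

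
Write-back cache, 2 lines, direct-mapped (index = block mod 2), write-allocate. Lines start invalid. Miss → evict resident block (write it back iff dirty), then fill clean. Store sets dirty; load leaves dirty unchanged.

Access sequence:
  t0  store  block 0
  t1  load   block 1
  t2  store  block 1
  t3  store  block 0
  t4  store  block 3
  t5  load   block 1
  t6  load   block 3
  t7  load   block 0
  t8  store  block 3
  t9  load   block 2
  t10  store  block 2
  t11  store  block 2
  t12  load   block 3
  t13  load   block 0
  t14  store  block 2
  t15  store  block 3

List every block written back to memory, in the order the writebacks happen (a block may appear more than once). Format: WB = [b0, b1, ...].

0: W B0 → L0 miss [D]
1: R B1 → L1 miss [-]
2: W B1 → L1 hit [D]
3: W B0 → L0 hit [D]
4: W B3 → L1 miss wb→B1 [D]
5: R B1 → L1 miss wb→B3 [-]
6: R B3 → L1 miss [-]
7: R B0 → L0 hit [D]
8: W B3 → L1 hit [D]
9: R B2 → L0 miss wb→B0 [-]
10: W B2 → L0 hit [D]
11: W B2 → L0 hit [D]
12: R B3 → L1 hit [D]
13: R B0 → L0 miss wb→B2 [-]
14: W B2 → L0 miss [D]
15: W B3 → L1 hit [D]

WB = [1, 3, 0, 2]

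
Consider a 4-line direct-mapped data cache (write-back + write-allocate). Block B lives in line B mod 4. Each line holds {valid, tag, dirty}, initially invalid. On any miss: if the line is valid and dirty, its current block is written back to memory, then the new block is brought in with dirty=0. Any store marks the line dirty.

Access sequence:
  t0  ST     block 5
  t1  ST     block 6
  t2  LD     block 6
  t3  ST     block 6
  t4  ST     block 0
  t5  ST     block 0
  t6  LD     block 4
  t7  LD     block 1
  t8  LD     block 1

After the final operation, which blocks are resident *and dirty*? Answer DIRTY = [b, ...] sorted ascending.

DIRTY = [6]

0: W B5 -> L1 miss  d=D]
1: W B6 -> L2 miss  d=D]
2: R B6 -> L2 hit  d=D]
3: W B6 -> L2 hit  d=D]
4: W B0 -> L0 miss  d=D]
5: W B0 -> L0 hit  d=D]
6: R B4 -> L0 miss wb->B0  d=-]
7: R B1 -> L1 miss wb->B5  d=-]
8: R B1 -> L1 hit  d=-]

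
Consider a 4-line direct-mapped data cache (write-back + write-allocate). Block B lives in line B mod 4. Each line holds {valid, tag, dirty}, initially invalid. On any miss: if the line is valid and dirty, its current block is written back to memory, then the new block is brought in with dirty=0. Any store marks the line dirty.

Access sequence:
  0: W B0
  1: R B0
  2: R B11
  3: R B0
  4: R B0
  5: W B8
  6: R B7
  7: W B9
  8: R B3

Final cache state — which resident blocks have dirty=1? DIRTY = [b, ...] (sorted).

DIRTY = [8, 9]

0: W B0 -> L0 miss  d=D]
1: R B0 -> L0 hit  d=D]
2: R B11 -> L3 miss  d=-]
3: R B0 -> L0 hit  d=D]
4: R B0 -> L0 hit  d=D]
5: W B8 -> L0 miss wb->B0  d=D]
6: R B7 -> L3 miss  d=-]
7: W B9 -> L1 miss  d=D]
8: R B3 -> L3 miss  d=-]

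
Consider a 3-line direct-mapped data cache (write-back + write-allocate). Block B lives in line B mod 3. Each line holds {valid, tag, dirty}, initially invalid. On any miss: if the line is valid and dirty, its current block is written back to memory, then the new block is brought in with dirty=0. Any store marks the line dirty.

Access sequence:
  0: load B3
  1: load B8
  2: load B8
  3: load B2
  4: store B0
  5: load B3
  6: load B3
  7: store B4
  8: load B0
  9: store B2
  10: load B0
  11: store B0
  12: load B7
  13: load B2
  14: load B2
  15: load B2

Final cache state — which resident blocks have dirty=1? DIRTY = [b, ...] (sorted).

DIRTY = [0, 2]

0: R B3 → L0 miss [-]
1: R B8 → L2 miss [-]
2: R B8 → L2 hit [-]
3: R B2 → L2 miss [-]
4: W B0 → L0 miss [D]
5: R B3 → L0 miss wb→B0 [-]
6: R B3 → L0 hit [-]
7: W B4 → L1 miss [D]
8: R B0 → L0 miss [-]
9: W B2 → L2 hit [D]
10: R B0 → L0 hit [-]
11: W B0 → L0 hit [D]
12: R B7 → L1 miss wb→B4 [-]
13: R B2 → L2 hit [D]
14: R B2 → L2 hit [D]
15: R B2 → L2 hit [D]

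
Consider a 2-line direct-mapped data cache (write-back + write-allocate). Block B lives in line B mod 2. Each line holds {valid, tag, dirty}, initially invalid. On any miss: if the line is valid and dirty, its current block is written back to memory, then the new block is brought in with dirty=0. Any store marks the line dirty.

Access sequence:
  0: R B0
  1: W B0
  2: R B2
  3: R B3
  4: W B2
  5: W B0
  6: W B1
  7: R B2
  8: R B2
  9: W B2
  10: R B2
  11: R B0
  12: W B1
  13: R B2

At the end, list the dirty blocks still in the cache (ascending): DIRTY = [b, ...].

  0 | R B0 → L0 miss [-]
  1 | W B0 → L0 hit [D]
  2 | R B2 → L0 miss wb→B0 [-]
  3 | R B3 → L1 miss [-]
  4 | W B2 → L0 hit [D]
  5 | W B0 → L0 miss wb→B2 [D]
  6 | W B1 → L1 miss [D]
  7 | R B2 → L0 miss wb→B0 [-]
  8 | R B2 → L0 hit [-]
  9 | W B2 → L0 hit [D]
  10 | R B2 → L0 hit [D]
  11 | R B0 → L0 miss wb→B2 [-]
  12 | W B1 → L1 hit [D]
  13 | R B2 → L0 miss [-]

DIRTY = [1]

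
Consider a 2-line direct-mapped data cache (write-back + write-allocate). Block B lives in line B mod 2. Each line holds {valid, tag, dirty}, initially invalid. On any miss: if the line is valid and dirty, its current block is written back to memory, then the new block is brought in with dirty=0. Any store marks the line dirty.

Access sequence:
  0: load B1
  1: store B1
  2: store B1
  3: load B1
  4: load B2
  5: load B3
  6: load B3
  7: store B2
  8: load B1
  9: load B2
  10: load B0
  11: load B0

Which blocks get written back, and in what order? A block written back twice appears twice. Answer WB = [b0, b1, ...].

0: R B1 -> L1 miss  d=-]
1: W B1 -> L1 hit  d=D]
2: W B1 -> L1 hit  d=D]
3: R B1 -> L1 hit  d=D]
4: R B2 -> L0 miss  d=-]
5: R B3 -> L1 miss wb->B1  d=-]
6: R B3 -> L1 hit  d=-]
7: W B2 -> L0 hit  d=D]
8: R B1 -> L1 miss  d=-]
9: R B2 -> L0 hit  d=D]
10: R B0 -> L0 miss wb->B2  d=-]
11: R B0 -> L0 hit  d=-]

WB = [1, 2]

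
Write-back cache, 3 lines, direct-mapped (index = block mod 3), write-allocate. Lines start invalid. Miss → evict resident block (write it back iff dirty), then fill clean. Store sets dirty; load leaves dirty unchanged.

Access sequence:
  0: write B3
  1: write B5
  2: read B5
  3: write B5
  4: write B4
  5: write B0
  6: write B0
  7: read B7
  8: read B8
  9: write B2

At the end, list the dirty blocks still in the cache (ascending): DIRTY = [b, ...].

DIRTY = [0, 2]

0: W B3 → L0 miss [D]
1: W B5 → L2 miss [D]
2: R B5 → L2 hit [D]
3: W B5 → L2 hit [D]
4: W B4 → L1 miss [D]
5: W B0 → L0 miss wb→B3 [D]
6: W B0 → L0 hit [D]
7: R B7 → L1 miss wb→B4 [-]
8: R B8 → L2 miss wb→B5 [-]
9: W B2 → L2 miss [D]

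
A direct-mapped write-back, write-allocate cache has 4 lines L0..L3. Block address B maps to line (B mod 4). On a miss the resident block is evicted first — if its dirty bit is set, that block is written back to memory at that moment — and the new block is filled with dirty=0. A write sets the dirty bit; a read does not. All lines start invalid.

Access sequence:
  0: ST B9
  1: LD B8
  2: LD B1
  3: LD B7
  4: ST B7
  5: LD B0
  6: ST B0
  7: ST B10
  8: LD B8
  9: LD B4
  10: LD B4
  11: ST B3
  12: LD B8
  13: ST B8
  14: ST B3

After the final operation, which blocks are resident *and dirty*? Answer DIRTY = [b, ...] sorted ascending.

0: W B9 -> L1 miss  d=D]
1: R B8 -> L0 miss  d=-]
2: R B1 -> L1 miss wb->B9  d=-]
3: R B7 -> L3 miss  d=-]
4: W B7 -> L3 hit  d=D]
5: R B0 -> L0 miss  d=-]
6: W B0 -> L0 hit  d=D]
7: W B10 -> L2 miss  d=D]
8: R B8 -> L0 miss wb->B0  d=-]
9: R B4 -> L0 miss  d=-]
10: R B4 -> L0 hit  d=-]
11: W B3 -> L3 miss wb->B7  d=D]
12: R B8 -> L0 miss  d=-]
13: W B8 -> L0 hit  d=D]
14: W B3 -> L3 hit  d=D]

DIRTY = [3, 8, 10]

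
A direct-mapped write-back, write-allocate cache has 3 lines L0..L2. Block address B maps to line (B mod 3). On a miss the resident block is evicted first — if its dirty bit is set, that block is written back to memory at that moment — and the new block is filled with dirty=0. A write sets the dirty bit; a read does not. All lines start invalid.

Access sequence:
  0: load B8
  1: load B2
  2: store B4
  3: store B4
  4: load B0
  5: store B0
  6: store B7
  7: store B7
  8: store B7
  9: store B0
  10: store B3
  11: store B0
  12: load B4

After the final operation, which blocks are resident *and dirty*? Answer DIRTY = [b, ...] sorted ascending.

0: R B8 → L2 miss [-]
1: R B2 → L2 miss [-]
2: W B4 → L1 miss [D]
3: W B4 → L1 hit [D]
4: R B0 → L0 miss [-]
5: W B0 → L0 hit [D]
6: W B7 → L1 miss wb→B4 [D]
7: W B7 → L1 hit [D]
8: W B7 → L1 hit [D]
9: W B0 → L0 hit [D]
10: W B3 → L0 miss wb→B0 [D]
11: W B0 → L0 miss wb→B3 [D]
12: R B4 → L1 miss wb→B7 [-]

DIRTY = [0]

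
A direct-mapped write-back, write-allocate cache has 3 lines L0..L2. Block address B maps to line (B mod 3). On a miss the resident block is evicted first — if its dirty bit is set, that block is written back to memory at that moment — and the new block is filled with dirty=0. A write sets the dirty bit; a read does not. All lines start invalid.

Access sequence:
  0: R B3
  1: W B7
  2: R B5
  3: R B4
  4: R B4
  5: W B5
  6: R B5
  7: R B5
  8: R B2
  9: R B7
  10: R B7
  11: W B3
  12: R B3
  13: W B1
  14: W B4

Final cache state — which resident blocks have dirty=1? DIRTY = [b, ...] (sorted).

  0 | R B3 → L0 miss [-]
  1 | W B7 → L1 miss [D]
  2 | R B5 → L2 miss [-]
  3 | R B4 → L1 miss wb→B7 [-]
  4 | R B4 → L1 hit [-]
  5 | W B5 → L2 hit [D]
  6 | R B5 → L2 hit [D]
  7 | R B5 → L2 hit [D]
  8 | R B2 → L2 miss wb→B5 [-]
  9 | R B7 → L1 miss [-]
  10 | R B7 → L1 hit [-]
  11 | W B3 → L0 hit [D]
  12 | R B3 → L0 hit [D]
  13 | W B1 → L1 miss [D]
  14 | W B4 → L1 miss wb→B1 [D]

DIRTY = [3, 4]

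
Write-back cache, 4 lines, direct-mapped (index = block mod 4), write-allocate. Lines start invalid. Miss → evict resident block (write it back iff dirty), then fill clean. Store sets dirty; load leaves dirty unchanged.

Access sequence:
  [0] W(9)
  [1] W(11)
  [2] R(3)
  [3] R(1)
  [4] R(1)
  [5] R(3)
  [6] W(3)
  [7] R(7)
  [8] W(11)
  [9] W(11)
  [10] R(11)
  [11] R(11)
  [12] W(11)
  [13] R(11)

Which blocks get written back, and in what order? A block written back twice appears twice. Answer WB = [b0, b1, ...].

WB = [11, 9, 3]

  0 | W B9 → L1 miss [D]
  1 | W B11 → L3 miss [D]
  2 | R B3 → L3 miss wb→B11 [-]
  3 | R B1 → L1 miss wb→B9 [-]
  4 | R B1 → L1 hit [-]
  5 | R B3 → L3 hit [-]
  6 | W B3 → L3 hit [D]
  7 | R B7 → L3 miss wb→B3 [-]
  8 | W B11 → L3 miss [D]
  9 | W B11 → L3 hit [D]
  10 | R B11 → L3 hit [D]
  11 | R B11 → L3 hit [D]
  12 | W B11 → L3 hit [D]
  13 | R B11 → L3 hit [D]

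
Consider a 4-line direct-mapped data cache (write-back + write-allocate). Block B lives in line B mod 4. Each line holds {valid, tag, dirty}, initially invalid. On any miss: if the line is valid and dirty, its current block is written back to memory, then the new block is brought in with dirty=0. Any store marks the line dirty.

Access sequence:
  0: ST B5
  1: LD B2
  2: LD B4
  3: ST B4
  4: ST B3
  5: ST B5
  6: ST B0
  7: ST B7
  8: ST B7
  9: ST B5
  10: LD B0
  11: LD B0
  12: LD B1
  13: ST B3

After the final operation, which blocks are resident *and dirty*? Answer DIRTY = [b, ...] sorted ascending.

0: W B5 -> L1 miss  d=D]
1: R B2 -> L2 miss  d=-]
2: R B4 -> L0 miss  d=-]
3: W B4 -> L0 hit  d=D]
4: W B3 -> L3 miss  d=D]
5: W B5 -> L1 hit  d=D]
6: W B0 -> L0 miss wb->B4  d=D]
7: W B7 -> L3 miss wb->B3  d=D]
8: W B7 -> L3 hit  d=D]
9: W B5 -> L1 hit  d=D]
10: R B0 -> L0 hit  d=D]
11: R B0 -> L0 hit  d=D]
12: R B1 -> L1 miss wb->B5  d=-]
13: W B3 -> L3 miss wb->B7  d=D]

DIRTY = [0, 3]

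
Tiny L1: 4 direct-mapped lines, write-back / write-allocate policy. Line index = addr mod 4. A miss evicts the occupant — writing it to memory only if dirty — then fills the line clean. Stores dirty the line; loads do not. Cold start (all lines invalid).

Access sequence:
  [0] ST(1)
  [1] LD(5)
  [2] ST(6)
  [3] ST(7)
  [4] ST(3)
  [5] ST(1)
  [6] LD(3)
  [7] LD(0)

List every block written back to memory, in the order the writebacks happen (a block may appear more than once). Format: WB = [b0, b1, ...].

0: W B1 → L1 miss [D]
1: R B5 → L1 miss wb→B1 [-]
2: W B6 → L2 miss [D]
3: W B7 → L3 miss [D]
4: W B3 → L3 miss wb→B7 [D]
5: W B1 → L1 miss [D]
6: R B3 → L3 hit [D]
7: R B0 → L0 miss [-]

WB = [1, 7]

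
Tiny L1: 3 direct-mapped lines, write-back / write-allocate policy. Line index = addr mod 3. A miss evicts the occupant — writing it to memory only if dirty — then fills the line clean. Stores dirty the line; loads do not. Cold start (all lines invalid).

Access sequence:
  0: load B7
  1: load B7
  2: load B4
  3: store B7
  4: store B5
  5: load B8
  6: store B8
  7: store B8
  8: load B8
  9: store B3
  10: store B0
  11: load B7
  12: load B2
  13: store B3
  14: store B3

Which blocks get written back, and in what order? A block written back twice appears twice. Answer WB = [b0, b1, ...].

  0 | R B7 → L1 miss [-]
  1 | R B7 → L1 hit [-]
  2 | R B4 → L1 miss [-]
  3 | W B7 → L1 miss [D]
  4 | W B5 → L2 miss [D]
  5 | R B8 → L2 miss wb→B5 [-]
  6 | W B8 → L2 hit [D]
  7 | W B8 → L2 hit [D]
  8 | R B8 → L2 hit [D]
  9 | W B3 → L0 miss [D]
  10 | W B0 → L0 miss wb→B3 [D]
  11 | R B7 → L1 hit [D]
  12 | R B2 → L2 miss wb→B8 [-]
  13 | W B3 → L0 miss wb→B0 [D]
  14 | W B3 → L0 hit [D]

WB = [5, 3, 8, 0]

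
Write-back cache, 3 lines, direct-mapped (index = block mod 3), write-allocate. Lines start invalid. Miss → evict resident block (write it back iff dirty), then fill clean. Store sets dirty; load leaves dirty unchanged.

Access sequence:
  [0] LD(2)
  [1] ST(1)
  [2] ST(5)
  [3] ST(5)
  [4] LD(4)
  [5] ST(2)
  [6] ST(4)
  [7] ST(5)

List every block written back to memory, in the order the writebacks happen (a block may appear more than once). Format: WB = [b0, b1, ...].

0: R B2 → L2 miss [-]
1: W B1 → L1 miss [D]
2: W B5 → L2 miss [D]
3: W B5 → L2 hit [D]
4: R B4 → L1 miss wb→B1 [-]
5: W B2 → L2 miss wb→B5 [D]
6: W B4 → L1 hit [D]
7: W B5 → L2 miss wb→B2 [D]

WB = [1, 5, 2]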